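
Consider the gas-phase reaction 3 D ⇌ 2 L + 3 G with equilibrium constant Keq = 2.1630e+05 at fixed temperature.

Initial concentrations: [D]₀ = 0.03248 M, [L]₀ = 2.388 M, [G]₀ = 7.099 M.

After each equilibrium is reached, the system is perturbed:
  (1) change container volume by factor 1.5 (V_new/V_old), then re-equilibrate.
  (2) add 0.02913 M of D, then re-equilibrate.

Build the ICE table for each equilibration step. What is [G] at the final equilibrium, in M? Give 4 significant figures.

Q₀ = 5.9540e+07 vs Keq = 2.1630e+05 ⇒ Q>K, reverse
Step 1:
                    D           L           G
  Initial     0.03248       2.388       7.099
  Change       0.1673     -0.1116     -0.1673
  Equil        0.1998       2.276       6.932
  solve Keq expr → x = -0.05578; check Q = 2.1630e+05
Then change container volume by factor 1.5 (V_new/V_old).
Step 2:
                    D           L           G
  Initial      0.1332       1.518       4.621
  Change        -0.03        0.02        0.03
  Equil        0.1032       1.538       4.651
  solve Keq expr → x = 0.009999; check Q = 2.1630e+05
Then add 0.02913 M of D.
Step 3:
                    D           L           G
  Initial      0.1324       1.538       4.651
  Change     -0.02769     0.01846     0.02769
  Equil        0.1047       1.556       4.679
  solve Keq expr → x = 0.009229; check Q = 2.1630e+05

[G]_eq = 4.679 M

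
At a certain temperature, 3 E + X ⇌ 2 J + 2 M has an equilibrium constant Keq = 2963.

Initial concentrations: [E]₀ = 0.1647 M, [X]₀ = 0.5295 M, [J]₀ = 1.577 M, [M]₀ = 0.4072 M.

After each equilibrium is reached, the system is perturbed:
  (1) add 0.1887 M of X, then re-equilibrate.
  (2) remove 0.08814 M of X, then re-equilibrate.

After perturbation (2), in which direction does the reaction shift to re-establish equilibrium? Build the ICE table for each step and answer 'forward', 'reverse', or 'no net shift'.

Direction: reverse

Q₀ = 174.3 vs Keq = 2963 ⇒ Q<K, forward
Step 1:
                   E          X          J          M
  I           0.1647     0.5295      1.577     0.4072
  C         -0.09119    -0.0304    0.06079    0.06079
  E          0.07351     0.4991      1.638      0.468
  solve Keq expr → x = 0.0304; check Q = 2963
Then add 0.1887 M of X.
Step 2:
                   E          X          J          M
  I          0.07351     0.6878      1.638      0.468
  C        -0.006828  -0.002276   0.004552   0.004552
  E          0.06668     0.6855      1.642     0.4725
  solve Keq expr → x = 0.002276; check Q = 2963
Then remove 0.08814 M of X.
Step 3:
                   E          X          J          M
  I          0.06668     0.5974      1.642     0.4725
  C         0.002852 9.5076e-04  -0.001902  -0.001902
  E          0.06954     0.5983       1.64     0.4706
  solve Keq expr → x = -9.5076e-04; check Q = 2963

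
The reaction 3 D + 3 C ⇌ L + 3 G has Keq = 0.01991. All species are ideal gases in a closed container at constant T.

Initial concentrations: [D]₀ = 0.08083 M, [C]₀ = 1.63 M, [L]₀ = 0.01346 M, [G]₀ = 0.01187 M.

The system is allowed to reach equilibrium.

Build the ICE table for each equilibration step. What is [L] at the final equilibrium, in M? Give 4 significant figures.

[L]_eq = 0.02765 M

Q₀ = 9.8428e-06 vs Keq = 0.01991 ⇒ Q<K, forward
Step 1:
                  D         C         L         G
  init      0.08083      1.63   0.01346   0.01187
  Δ        -0.04257  -0.04257   0.01419   0.04257
  eq        0.03826     1.587   0.02765   0.05444
  solve Keq expr → x = 0.01419; check Q = 0.01991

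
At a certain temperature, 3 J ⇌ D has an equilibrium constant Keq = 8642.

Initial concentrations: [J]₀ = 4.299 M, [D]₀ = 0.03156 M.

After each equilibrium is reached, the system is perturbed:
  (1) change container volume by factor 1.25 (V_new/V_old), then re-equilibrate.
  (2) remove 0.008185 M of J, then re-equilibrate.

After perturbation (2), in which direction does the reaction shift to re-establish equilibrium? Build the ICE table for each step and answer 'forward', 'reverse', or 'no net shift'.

Direction: reverse

Q₀ = 3.9722e-04 vs Keq = 8642 ⇒ Q<K, forward
Step 1:
                   J          D
  init         4.299    0.03156
  Δ           -4.244      1.415
  eq         0.05511      1.446
  solve Keq expr → x = 1.415; check Q = 8642
Then change container volume by factor 1.25 (V_new/V_old).
Step 2:
                   J          D
  init       0.04409      1.157
  Δ         0.007037  -0.002346
  eq         0.05112      1.155
  solve Keq expr → x = -0.002346; check Q = 8642
Then remove 0.008185 M of J.
Step 3:
                   J          D
  init       0.04294      1.155
  Δ         0.008145  -0.002715
  eq         0.05108      1.152
  solve Keq expr → x = -0.002715; check Q = 8642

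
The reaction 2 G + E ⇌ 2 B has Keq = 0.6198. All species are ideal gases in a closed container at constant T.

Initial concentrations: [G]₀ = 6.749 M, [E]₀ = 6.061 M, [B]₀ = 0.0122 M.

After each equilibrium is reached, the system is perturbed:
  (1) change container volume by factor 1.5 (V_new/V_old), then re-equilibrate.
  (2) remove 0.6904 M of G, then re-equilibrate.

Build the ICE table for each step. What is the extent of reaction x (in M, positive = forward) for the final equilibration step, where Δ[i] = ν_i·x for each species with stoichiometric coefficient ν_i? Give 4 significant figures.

x = -0.1809 M

Q₀ = 5.3913e-07 vs Keq = 0.6198 ⇒ Q<K, forward
Step 1:
                   G          E          B
  init         6.749      6.061     0.0122
  Δ           -4.123     -2.061      4.123
  eq           2.626          4      4.135
  solve Keq expr → x = 2.061; check Q = 0.6198
Then change container volume by factor 1.5 (V_new/V_old).
Step 2:
                   G          E          B
  init         1.751      2.666      2.757
  Δ           0.2008     0.1004    -0.2008
  eq           1.952      2.767      2.556
  solve Keq expr → x = -0.1004; check Q = 0.6198
Then remove 0.6904 M of G.
Step 3:
                   G          E          B
  init         1.261      2.767      2.556
  Δ           0.3619     0.1809    -0.3619
  eq           1.623      2.948      2.194
  solve Keq expr → x = -0.1809; check Q = 0.6198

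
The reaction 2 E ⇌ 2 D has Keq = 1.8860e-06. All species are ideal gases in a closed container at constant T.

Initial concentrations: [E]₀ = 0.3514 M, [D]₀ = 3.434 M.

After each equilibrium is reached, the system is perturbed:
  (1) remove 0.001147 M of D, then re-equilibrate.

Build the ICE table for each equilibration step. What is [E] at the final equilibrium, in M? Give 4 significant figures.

Q₀ = 95.5 vs Keq = 1.8860e-06 ⇒ Q>K, reverse
Step 1:
                   E          D
  I           0.3514      3.434
  C            3.429     -3.429
  E             3.78   0.005191
  solve Keq expr → x = -1.714; check Q = 1.8860e-06
Then remove 0.001147 M of D.
Step 2:
                   E          D
  I             3.78   0.004044
  C        -0.001145   0.001145
  E            3.779    0.00519
  solve Keq expr → x = 5.7271e-04; check Q = 1.8860e-06

[E]_eq = 3.779 M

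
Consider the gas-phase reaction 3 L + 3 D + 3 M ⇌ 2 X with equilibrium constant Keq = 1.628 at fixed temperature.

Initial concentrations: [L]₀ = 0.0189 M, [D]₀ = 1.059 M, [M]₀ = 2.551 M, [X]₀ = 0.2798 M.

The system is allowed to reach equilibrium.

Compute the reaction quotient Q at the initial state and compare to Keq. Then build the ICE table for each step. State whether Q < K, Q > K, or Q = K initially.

Q₀ = 588.2 vs Keq = 1.628 ⇒ Q>K, reverse
Step 1:
                  L         D         M         X
  init       0.0189     1.059     2.551    0.2798
  Δ         0.08485   0.08485   0.08485  -0.05657
  eq         0.1038     1.144     2.636    0.2232
  solve Keq expr → x = -0.02828; check Q = 1.628

Q₀ = 588.2; Q > K (proceeds reverse)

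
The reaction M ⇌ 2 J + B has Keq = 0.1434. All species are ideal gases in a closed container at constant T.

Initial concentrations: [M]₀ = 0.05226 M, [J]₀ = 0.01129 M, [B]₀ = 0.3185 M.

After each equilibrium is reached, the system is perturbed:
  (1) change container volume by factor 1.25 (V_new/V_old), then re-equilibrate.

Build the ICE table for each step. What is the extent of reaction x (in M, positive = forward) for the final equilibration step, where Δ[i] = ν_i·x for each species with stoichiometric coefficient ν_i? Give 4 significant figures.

Q₀ = 7.7683e-04 vs Keq = 0.1434 ⇒ Q<K, forward
Step 1:
                  M         J         B
  Initial   0.05226   0.01129    0.3185
  Change   -0.03552   0.07105   0.03552
  Equil     0.01674   0.08234     0.354
  solve Keq expr → x = 0.03552; check Q = 0.1434
Then change container volume by factor 1.25 (V_new/V_old).
Step 2:
                  M         J         B
  Initial   0.01339   0.06587    0.2832
  Change   -0.00305  0.006099   0.00305
  Equil     0.01034   0.07197    0.2863
  solve Keq expr → x = 0.00305; check Q = 0.1434

x = 0.00305 M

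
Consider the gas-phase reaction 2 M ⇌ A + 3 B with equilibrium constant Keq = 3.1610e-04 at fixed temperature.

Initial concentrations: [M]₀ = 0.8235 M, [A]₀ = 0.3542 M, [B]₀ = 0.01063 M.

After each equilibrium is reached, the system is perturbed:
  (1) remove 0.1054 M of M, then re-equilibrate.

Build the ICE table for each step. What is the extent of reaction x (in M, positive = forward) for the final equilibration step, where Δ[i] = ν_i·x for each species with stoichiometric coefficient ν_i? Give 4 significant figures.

Q₀ = 6.2737e-07 vs Keq = 3.1610e-04 ⇒ Q<K, forward
Step 1:
                  M         A         B
  I          0.8235    0.3542   0.01063
  C        -0.04605   0.02303   0.06908
  E          0.7774    0.3772   0.07971
  solve Keq expr → x = 0.02303; check Q = 3.1610e-04
Then remove 0.1054 M of M.
Step 2:
                  M         A         B
  I           0.672    0.3772   0.07971
  C          0.0046   -0.0023   -0.0069
  E          0.6766    0.3749   0.07281
  solve Keq expr → x = -0.0023; check Q = 3.1610e-04

x = -0.0023 M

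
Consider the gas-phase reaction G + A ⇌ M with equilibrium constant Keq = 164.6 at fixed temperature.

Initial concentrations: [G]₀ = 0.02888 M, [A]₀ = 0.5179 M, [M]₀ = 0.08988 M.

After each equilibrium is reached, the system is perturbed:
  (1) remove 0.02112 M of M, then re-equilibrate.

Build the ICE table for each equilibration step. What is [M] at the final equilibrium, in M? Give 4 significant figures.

[M]_eq = 0.09644 M

Q₀ = 6.009 vs Keq = 164.6 ⇒ Q<K, forward
Step 1:
                    G           A           M
  init        0.02888      0.5179     0.08988
  Δ          -0.02743    -0.02743     0.02743
  eq         0.001453      0.4905      0.1173
  solve Keq expr → x = 0.02743; check Q = 164.6
Then remove 0.02112 M of M.
Step 2:
                    G           A           M
  init       0.001453      0.4905     0.09619
  Δ       -2.5779e-04 -2.5779e-04  2.5779e-04
  eq         0.001195      0.4902     0.09644
  solve Keq expr → x = 2.5779e-04; check Q = 164.6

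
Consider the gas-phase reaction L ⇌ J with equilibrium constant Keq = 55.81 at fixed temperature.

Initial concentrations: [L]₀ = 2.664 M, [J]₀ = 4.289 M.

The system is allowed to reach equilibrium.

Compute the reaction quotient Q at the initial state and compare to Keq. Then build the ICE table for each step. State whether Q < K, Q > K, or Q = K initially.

Q₀ = 1.61 vs Keq = 55.81 ⇒ Q<K, forward
Step 1:
                   L          J
  I            2.664      4.289
  C           -2.542      2.542
  E           0.1224      6.831
  solve Keq expr → x = 2.542; check Q = 55.81

Q₀ = 1.61; Q < K (proceeds forward)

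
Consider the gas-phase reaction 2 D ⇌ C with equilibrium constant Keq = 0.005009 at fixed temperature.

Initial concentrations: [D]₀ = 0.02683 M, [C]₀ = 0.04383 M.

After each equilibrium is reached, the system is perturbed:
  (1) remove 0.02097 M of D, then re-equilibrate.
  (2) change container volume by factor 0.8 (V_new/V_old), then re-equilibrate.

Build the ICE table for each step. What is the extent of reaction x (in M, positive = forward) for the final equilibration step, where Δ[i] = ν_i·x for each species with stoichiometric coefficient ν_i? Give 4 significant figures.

Q₀ = 60.89 vs Keq = 0.005009 ⇒ Q>K, reverse
Step 1:
                   D          C
  init       0.02683    0.04383
  Δ          0.08753   -0.04376
  eq          0.1144 6.5508e-05
  solve Keq expr → x = -0.04376; check Q = 0.005009
Then remove 0.02097 M of D.
Step 2:
                   D          C
  init       0.09339 6.5508e-05
  Δ       4.3562e-05 -2.1781e-05
  eq         0.09343 4.3727e-05
  solve Keq expr → x = -2.1781e-05; check Q = 0.005009
Then change container volume by factor 0.8 (V_new/V_old).
Step 3:
                   D          C
  init        0.1168 5.4658e-05
  Δ       -2.7265e-05 1.3633e-05
  eq          0.1168 6.8291e-05
  solve Keq expr → x = 1.3633e-05; check Q = 0.005009

x = 1.3633e-05 M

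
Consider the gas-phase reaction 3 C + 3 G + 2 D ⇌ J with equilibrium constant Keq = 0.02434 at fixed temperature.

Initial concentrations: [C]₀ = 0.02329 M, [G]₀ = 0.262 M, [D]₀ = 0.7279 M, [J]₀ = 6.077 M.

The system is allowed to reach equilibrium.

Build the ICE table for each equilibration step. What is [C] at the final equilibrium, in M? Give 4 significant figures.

Q₀ = 5.0482e+07 vs Keq = 0.02434 ⇒ Q>K, reverse
Step 1:
                    C           G           D           J
  init        0.02329       0.262      0.7279       6.077
  Δ             1.834       1.834       1.223     -0.6114
  eq            1.857       2.096       1.951       5.466
  solve Keq expr → x = -0.6114; check Q = 0.02434

[C]_eq = 1.857 M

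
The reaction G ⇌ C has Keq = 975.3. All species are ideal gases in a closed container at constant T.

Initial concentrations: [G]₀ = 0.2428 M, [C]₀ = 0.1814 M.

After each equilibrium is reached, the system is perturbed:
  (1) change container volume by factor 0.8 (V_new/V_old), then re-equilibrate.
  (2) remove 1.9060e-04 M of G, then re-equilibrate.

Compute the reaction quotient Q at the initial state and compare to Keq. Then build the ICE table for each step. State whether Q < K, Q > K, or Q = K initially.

Q₀ = 0.7471 vs Keq = 975.3 ⇒ Q<K, forward
Step 1:
                    G           C
  Initial      0.2428      0.1814
  Change      -0.2424      0.2424
  Equil    4.3450e-04      0.4238
  solve Keq expr → x = 0.2424; check Q = 975.3
Then change container volume by factor 0.8 (V_new/V_old).
Step 2:
                    G           C
  Initial  5.4312e-04      0.5297
  Change            0           0
  Equil    5.4312e-04      0.5297
  solve Keq expr → x = 0; check Q = 975.3
Then remove 1.9060e-04 M of G.
Step 3:
                    G           C
  Initial  3.5252e-04      0.5297
  Change   1.9040e-04 -1.9040e-04
  Equil    5.4293e-04      0.5295
  solve Keq expr → x = -1.9040e-04; check Q = 975.3

Q₀ = 0.7471; Q < K (proceeds forward)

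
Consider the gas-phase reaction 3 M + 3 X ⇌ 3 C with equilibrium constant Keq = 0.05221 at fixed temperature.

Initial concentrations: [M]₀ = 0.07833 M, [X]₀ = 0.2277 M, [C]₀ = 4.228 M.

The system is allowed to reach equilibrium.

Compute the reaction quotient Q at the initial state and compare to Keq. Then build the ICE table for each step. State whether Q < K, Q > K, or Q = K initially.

Q₀ = 1.3321e+07; Q > K (proceeds reverse)

Q₀ = 1.3321e+07 vs Keq = 0.05221 ⇒ Q>K, reverse
Step 1:
                    M           X           C
  init        0.07833      0.2277       4.228
  Δ             2.186       2.186      -2.186
  eq            2.264       2.413       2.042
  solve Keq expr → x = -0.7286; check Q = 0.05221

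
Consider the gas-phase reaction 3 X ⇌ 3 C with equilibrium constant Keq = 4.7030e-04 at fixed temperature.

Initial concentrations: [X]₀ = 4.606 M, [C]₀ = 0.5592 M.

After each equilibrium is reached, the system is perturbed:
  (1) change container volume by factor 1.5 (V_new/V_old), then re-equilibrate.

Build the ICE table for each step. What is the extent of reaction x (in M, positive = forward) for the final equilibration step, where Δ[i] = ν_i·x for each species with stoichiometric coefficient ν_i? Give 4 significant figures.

Q₀ = 0.001789 vs Keq = 4.7030e-04 ⇒ Q>K, reverse
Step 1:
                  X         C
  I           4.606    0.5592
  C          0.1865   -0.1865
  E           4.793    0.3727
  solve Keq expr → x = -0.06217; check Q = 4.7030e-04
Then change container volume by factor 1.5 (V_new/V_old).
Step 2:
                  X         C
  I           3.195    0.2485
  C               0         0
  E           3.195    0.2485
  solve Keq expr → x = 0; check Q = 4.7030e-04

x = 0 M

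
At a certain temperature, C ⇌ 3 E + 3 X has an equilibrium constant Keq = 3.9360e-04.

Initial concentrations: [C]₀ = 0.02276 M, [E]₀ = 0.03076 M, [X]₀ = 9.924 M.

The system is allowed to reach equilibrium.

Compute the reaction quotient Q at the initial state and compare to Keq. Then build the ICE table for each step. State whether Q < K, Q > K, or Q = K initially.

Q₀ = 1.25; Q > K (proceeds reverse)

Q₀ = 1.25 vs Keq = 3.9360e-04 ⇒ Q>K, reverse
Step 1:
                    C           E           X
  I           0.02276     0.03076       9.924
  C          0.009468     -0.0284     -0.0284
  E           0.03223    0.002357       9.896
  solve Keq expr → x = -0.009468; check Q = 3.9360e-04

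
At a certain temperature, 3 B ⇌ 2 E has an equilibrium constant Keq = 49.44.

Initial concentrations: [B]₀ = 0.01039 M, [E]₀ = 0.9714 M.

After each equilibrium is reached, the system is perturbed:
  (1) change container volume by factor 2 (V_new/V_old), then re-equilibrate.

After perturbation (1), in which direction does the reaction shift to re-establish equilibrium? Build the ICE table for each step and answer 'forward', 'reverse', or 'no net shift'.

Q₀ = 8.4130e+05 vs Keq = 49.44 ⇒ Q>K, reverse
Step 1:
                   B          E
  Initial    0.01039     0.9714
  Change      0.2282    -0.1521
  Equil       0.2386     0.8193
  solve Keq expr → x = -0.07606; check Q = 49.44
Then change container volume by factor 2 (V_new/V_old).
Step 2:
                   B          E
  Initial     0.1193     0.4096
  Change     0.02663   -0.01775
  Equil       0.1459     0.3919
  solve Keq expr → x = -0.008876; check Q = 49.44

Direction: reverse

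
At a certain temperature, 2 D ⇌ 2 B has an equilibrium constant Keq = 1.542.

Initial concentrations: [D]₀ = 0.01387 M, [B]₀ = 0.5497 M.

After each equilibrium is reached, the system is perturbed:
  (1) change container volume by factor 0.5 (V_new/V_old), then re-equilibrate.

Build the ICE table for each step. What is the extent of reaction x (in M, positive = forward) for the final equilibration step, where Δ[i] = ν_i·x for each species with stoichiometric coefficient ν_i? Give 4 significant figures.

Q₀ = 1571 vs Keq = 1.542 ⇒ Q>K, reverse
Step 1:
                    D           B
  Initial     0.01387      0.5497
  Change       0.2375     -0.2375
  Equil        0.2514      0.3122
  solve Keq expr → x = -0.1188; check Q = 1.542
Then change container volume by factor 0.5 (V_new/V_old).
Step 2:
                    D           B
  Initial      0.5028      0.6244
  Change            0           0
  Equil        0.5028      0.6244
  solve Keq expr → x = 0; check Q = 1.542

x = 0 M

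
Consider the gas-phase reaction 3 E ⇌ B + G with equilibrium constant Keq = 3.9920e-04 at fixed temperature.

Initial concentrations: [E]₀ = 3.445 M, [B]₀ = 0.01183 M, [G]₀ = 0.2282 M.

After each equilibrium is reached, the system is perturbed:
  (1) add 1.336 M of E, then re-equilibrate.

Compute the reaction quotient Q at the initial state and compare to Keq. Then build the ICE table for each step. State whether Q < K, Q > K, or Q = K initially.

Q₀ = 6.6029e-05 vs Keq = 3.9920e-04 ⇒ Q<K, forward
Step 1:
                    E           B           G
  Initial       3.445     0.01183      0.2282
  Change      -0.1264     0.04214     0.04214
  Equil         3.319     0.05397      0.2703
  solve Keq expr → x = 0.04214; check Q = 3.9920e-04
Then add 1.336 M of E.
Step 2:
                    E           B           G
  Initial       4.655     0.05397      0.2703
  Change       -0.169     0.05633     0.05633
  Equil         4.486      0.1103      0.3267
  solve Keq expr → x = 0.05633; check Q = 3.9920e-04

Q₀ = 6.6029e-05; Q < K (proceeds forward)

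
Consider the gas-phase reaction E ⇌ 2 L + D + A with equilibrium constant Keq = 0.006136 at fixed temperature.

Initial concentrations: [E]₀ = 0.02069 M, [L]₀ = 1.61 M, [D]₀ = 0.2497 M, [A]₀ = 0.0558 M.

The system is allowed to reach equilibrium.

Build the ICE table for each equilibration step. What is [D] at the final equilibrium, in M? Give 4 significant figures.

[D]_eq = 0.195 M

Q₀ = 1.746 vs Keq = 0.006136 ⇒ Q>K, reverse
Step 1:
                    E           L           D           A
  init        0.02069        1.61      0.2497      0.0558
  Δ           0.05475     -0.1095    -0.05475    -0.05475
  eq          0.07544       1.501       0.195    0.001055
  solve Keq expr → x = -0.05475; check Q = 0.006136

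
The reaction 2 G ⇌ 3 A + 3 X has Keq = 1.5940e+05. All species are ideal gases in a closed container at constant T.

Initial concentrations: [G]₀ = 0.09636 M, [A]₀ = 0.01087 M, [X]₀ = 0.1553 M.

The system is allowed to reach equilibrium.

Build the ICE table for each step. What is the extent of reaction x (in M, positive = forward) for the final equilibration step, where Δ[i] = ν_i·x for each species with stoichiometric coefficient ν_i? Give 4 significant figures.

Q₀ = 5.1810e-07 vs Keq = 1.5940e+05 ⇒ Q<K, forward
Step 1:
                  G         A         X
  Initial   0.09636   0.01087    0.1553
  Change   -0.09633    0.1445    0.1445
  Equil   2.5181e-05    0.1554    0.2998
  solve Keq expr → x = 0.04817; check Q = 1.5940e+05

x = 0.04817 M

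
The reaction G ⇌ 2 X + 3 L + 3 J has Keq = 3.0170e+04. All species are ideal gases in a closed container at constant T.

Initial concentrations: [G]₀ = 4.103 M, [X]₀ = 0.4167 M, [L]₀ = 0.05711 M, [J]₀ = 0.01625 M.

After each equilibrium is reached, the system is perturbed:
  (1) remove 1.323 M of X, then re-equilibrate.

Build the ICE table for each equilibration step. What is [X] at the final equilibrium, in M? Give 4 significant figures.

[X]_eq = 2.333 M

Q₀ = 3.3825e-11 vs Keq = 3.0170e+04 ⇒ Q<K, forward
Step 1:
                   G          X          L          J
  Initial      4.103     0.4167    0.05711    0.01625
  Change      -1.454      2.907      4.361      4.361
  Equil        2.649      3.324      4.418      4.377
  solve Keq expr → x = 1.454; check Q = 3.0170e+04
Then remove 1.323 M of X.
Step 2:
                   G          X          L          J
  Initial      2.649      2.001      4.418      4.377
  Change     -0.1659     0.3319     0.4978     0.4978
  Equil        2.483      2.333      4.916      4.875
  solve Keq expr → x = 0.1659; check Q = 3.0170e+04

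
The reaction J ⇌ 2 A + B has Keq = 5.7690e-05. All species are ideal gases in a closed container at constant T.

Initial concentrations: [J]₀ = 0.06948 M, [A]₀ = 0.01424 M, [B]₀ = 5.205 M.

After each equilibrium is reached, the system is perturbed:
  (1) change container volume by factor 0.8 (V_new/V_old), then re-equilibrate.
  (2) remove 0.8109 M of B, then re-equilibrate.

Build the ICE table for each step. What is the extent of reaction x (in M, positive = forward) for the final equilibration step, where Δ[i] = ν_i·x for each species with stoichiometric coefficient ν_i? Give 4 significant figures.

Q₀ = 0.01519 vs Keq = 5.7690e-05 ⇒ Q>K, reverse
Step 1:
                    J           A           B
  Initial     0.06948     0.01424       5.205
  Change      0.00666    -0.01332    -0.00666
  Equil       0.07614  9.1923e-04       5.198
  solve Keq expr → x = -0.00666; check Q = 5.7690e-05
Then change container volume by factor 0.8 (V_new/V_old).
Step 2:
                    J           A           B
  Initial     0.09518    0.001149       6.498
  Change   1.1462e-04 -2.2925e-04 -1.1462e-04
  Equil       0.09529  9.1979e-04       6.498
  solve Keq expr → x = -1.1462e-04; check Q = 5.7690e-05
Then remove 0.8109 M of B.
Step 3:
                    J           A           B
  Initial     0.09529  9.1979e-04       5.687
  Change  -3.1613e-05  6.3227e-05  3.1613e-05
  Equil       0.09526  9.8302e-04       5.687
  solve Keq expr → x = 3.1613e-05; check Q = 5.7690e-05

x = 3.1613e-05 M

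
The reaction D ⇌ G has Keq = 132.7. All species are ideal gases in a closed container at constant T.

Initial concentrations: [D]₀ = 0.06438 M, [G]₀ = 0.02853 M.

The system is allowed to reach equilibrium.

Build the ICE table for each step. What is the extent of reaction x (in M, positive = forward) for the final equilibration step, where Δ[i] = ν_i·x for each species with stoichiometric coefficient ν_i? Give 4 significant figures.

x = 0.06369 M

Q₀ = 0.4432 vs Keq = 132.7 ⇒ Q<K, forward
Step 1:
                    D           G
  I           0.06438     0.02853
  C          -0.06369     0.06369
  E        6.9491e-04     0.09222
  solve Keq expr → x = 0.06369; check Q = 132.7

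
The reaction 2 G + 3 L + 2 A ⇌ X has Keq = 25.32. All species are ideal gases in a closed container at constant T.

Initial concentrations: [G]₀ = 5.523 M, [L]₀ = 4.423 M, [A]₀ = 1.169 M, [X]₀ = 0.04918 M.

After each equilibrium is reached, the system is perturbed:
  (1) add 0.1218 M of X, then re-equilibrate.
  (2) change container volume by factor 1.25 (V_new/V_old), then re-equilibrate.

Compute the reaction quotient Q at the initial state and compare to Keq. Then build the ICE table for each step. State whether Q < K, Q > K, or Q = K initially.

Q₀ = 1.3635e-05; Q < K (proceeds forward)

Q₀ = 1.3635e-05 vs Keq = 25.32 ⇒ Q<K, forward
Step 1:
                  G         L         A         X
  I           5.523     4.423     1.169   0.04918
  C          -1.161    -1.741    -1.161    0.5804
  E           4.362     2.682  0.008231    0.6296
  solve Keq expr → x = 0.5804; check Q = 25.32
Then add 0.1218 M of X.
Step 2:
                  G         L         A         X
  I           4.362     2.682  0.008231    0.7514
  C       7.5153e-04  0.001127 7.5153e-04 -3.7576e-04
  E           4.363     2.683  0.008982     0.751
  solve Keq expr → x = -3.7576e-04; check Q = 25.32
Then change container volume by factor 1.25 (V_new/V_old).
Step 3:
                  G         L         A         X
  I            3.49     2.146  0.007186    0.6008
  C        0.006686   0.01003  0.006686 -0.003343
  E           3.497     2.156   0.01387    0.5974
  solve Keq expr → x = -0.003343; check Q = 25.32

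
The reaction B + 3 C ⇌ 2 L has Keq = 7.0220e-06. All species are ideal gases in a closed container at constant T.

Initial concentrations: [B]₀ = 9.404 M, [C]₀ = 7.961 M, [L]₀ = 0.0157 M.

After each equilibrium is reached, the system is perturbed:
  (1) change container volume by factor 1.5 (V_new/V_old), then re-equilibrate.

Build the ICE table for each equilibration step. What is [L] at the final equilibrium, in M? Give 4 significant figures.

[L]_eq = 0.07858 M

Q₀ = 5.1950e-08 vs Keq = 7.0220e-06 ⇒ Q<K, forward
Step 1:
                    B           C           L
  I             9.404       7.961      0.0157
  C            -0.079      -0.237       0.158
  E             9.325       7.724      0.1737
  solve Keq expr → x = 0.079; check Q = 7.0220e-06
Then change container volume by factor 1.5 (V_new/V_old).
Step 2:
                    B           C           L
  I             6.217       5.149      0.1158
  C           0.01861     0.05584    -0.03723
  E             6.235       5.205     0.07858
  solve Keq expr → x = -0.01861; check Q = 7.0220e-06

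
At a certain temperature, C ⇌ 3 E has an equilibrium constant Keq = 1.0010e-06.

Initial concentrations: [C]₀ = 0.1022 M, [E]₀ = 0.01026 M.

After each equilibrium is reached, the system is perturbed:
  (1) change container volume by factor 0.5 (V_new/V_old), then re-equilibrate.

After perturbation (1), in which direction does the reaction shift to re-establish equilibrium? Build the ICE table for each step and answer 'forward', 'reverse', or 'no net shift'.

Q₀ = 1.0568e-05 vs Keq = 1.0010e-06 ⇒ Q>K, reverse
Step 1:
                   C          E
  Initial     0.1022    0.01026
  Change    0.001852  -0.005555
  Equil       0.1041   0.004705
  solve Keq expr → x = -0.001852; check Q = 1.0010e-06
Then change container volume by factor 0.5 (V_new/V_old).
Step 2:
                   C          E
  Initial     0.2081    0.00941
  Change    0.001157  -0.003471
  Equil       0.2093   0.005939
  solve Keq expr → x = -0.001157; check Q = 1.0010e-06

Direction: reverse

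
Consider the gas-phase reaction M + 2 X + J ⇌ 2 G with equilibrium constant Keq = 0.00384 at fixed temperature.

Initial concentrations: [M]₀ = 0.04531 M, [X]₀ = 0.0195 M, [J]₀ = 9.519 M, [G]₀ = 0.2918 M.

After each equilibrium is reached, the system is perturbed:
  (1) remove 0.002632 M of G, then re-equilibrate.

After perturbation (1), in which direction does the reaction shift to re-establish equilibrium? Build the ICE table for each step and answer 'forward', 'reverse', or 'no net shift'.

Q₀ = 519.2 vs Keq = 0.00384 ⇒ Q>K, reverse
Step 1:
                   M          X          J          G
  Initial    0.04531     0.0195      9.519     0.2918
  Change      0.1342     0.2683     0.1342    -0.2683
  Equil       0.1795     0.2878      9.653    0.02348
  solve Keq expr → x = -0.1342; check Q = 0.00384
Then remove 0.002632 M of G.
Step 2:
                   M          X          J          G
  Initial     0.1795     0.2878      9.653    0.02084
  Change   -0.001181  -0.002361  -0.001181   0.002361
  Equil       0.1783     0.2855      9.652    0.02321
  solve Keq expr → x = 0.001181; check Q = 0.00384

Direction: forward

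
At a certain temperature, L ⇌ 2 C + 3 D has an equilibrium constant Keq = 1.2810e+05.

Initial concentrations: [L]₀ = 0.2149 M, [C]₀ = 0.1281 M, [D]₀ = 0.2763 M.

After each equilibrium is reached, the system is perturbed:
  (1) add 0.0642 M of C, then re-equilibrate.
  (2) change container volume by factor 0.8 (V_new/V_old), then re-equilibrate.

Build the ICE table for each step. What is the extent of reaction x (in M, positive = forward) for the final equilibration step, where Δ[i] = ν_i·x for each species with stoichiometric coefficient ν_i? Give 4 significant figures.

Q₀ = 0.001611 vs Keq = 1.2810e+05 ⇒ Q<K, forward
Step 1:
                    L           C           D
  Initial      0.2149      0.1281      0.2763
  Change      -0.2149      0.4298      0.6447
  Equil    1.8981e-06      0.5579       0.921
  solve Keq expr → x = 0.2149; check Q = 1.2810e+05
Then add 0.0642 M of C.
Step 2:
                    L           C           D
  Initial  1.8981e-06      0.6221       0.921
  Change   4.6198e-07 -9.2395e-07 -1.3859e-06
  Equil    2.3601e-06      0.6221       0.921
  solve Keq expr → x = -4.6198e-07; check Q = 1.2810e+05
Then change container volume by factor 0.8 (V_new/V_old).
Step 3:
                    L           C           D
  Initial  2.9501e-06      0.7776       1.151
  Change   4.2520e-06 -8.5039e-06 -1.2756e-05
  Equil    7.2021e-06      0.7776       1.151
  solve Keq expr → x = -4.2520e-06; check Q = 1.2810e+05

x = -4.2520e-06 M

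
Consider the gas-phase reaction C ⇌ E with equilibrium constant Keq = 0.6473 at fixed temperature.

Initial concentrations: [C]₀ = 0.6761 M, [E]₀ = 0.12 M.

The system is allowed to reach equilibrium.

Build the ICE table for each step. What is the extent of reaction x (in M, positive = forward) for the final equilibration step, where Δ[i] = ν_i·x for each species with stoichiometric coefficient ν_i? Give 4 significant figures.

Q₀ = 0.1775 vs Keq = 0.6473 ⇒ Q<K, forward
Step 1:
                  C         E
  init       0.6761      0.12
  Δ         -0.1928    0.1928
  eq         0.4833    0.3128
  solve Keq expr → x = 0.1928; check Q = 0.6473

x = 0.1928 M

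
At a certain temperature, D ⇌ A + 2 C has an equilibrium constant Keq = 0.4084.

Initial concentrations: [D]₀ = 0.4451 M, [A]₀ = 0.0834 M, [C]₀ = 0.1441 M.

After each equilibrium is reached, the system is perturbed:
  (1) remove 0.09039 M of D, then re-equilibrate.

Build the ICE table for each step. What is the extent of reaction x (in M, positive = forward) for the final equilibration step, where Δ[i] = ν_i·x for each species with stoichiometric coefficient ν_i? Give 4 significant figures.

Q₀ = 0.003891 vs Keq = 0.4084 ⇒ Q<K, forward
Step 1:
                   D          A          C
  I           0.4451     0.0834     0.1441
  C          -0.2119     0.2119     0.4238
  E           0.2332     0.2953     0.5679
  solve Keq expr → x = 0.2119; check Q = 0.4084
Then remove 0.09039 M of D.
Step 2:
                   D          A          C
  I           0.1428     0.2953     0.5679
  C          0.02824   -0.02824   -0.05647
  E            0.171     0.2671     0.5114
  solve Keq expr → x = -0.02824; check Q = 0.4084

x = -0.02824 M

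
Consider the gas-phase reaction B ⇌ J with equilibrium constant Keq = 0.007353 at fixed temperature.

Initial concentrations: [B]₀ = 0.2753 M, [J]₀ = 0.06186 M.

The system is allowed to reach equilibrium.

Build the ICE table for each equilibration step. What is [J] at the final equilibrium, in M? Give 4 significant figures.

[J]_eq = 0.002461 M

Q₀ = 0.2247 vs Keq = 0.007353 ⇒ Q>K, reverse
Step 1:
                    B           J
  I            0.2753     0.06186
  C            0.0594     -0.0594
  E            0.3347    0.002461
  solve Keq expr → x = -0.0594; check Q = 0.007353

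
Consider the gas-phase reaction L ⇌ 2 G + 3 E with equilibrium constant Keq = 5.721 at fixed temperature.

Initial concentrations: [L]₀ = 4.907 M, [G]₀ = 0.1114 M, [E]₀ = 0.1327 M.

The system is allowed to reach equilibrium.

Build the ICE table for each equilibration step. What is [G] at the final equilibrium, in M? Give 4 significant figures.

[G]_eq = 1.496 M

Q₀ = 5.9097e-06 vs Keq = 5.721 ⇒ Q<K, forward
Step 1:
                  L         G         E
  Initial     4.907    0.1114    0.1327
  Change    -0.6921     1.384     2.076
  Equil       4.215     1.496     2.209
  solve Keq expr → x = 0.6921; check Q = 5.721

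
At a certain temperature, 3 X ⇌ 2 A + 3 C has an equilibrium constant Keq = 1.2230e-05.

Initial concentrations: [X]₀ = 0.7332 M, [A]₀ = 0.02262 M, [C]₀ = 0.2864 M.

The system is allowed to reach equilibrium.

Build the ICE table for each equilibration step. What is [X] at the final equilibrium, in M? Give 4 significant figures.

[X]_eq = 0.7439 M

Q₀ = 3.0496e-05 vs Keq = 1.2230e-05 ⇒ Q>K, reverse
Step 1:
                    X           A           C
  I            0.7332     0.02262      0.2864
  C           0.01068   -0.007122    -0.01068
  E            0.7439      0.0155      0.2757
  solve Keq expr → x = -0.003561; check Q = 1.2230e-05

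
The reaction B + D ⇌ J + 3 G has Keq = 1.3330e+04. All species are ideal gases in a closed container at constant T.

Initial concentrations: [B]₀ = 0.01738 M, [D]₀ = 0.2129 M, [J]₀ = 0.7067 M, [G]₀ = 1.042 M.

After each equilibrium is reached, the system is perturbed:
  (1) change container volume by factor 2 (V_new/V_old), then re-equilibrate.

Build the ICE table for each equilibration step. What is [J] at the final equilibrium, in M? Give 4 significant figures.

Q₀ = 216.1 vs Keq = 1.3330e+04 ⇒ Q<K, forward
Step 1:
                  B         D         J         G
  init      0.01738    0.2129    0.7067     1.042
  Δ        -0.01702  -0.01702   0.01702   0.05105
  eq      3.6197e-04    0.1959    0.7237     1.093
  solve Keq expr → x = 0.01702; check Q = 1.3330e+04
Then change container volume by factor 2 (V_new/V_old).
Step 2:
                  B         D         J         G
  init    1.8098e-04   0.09794    0.3619    0.5465
  Δ       -1.3556e-04 -1.3556e-04 1.3556e-04 4.0667e-04
  eq      4.5427e-05   0.09781     0.362    0.5469
  solve Keq expr → x = 1.3556e-04; check Q = 1.3330e+04

[J]_eq = 0.362 M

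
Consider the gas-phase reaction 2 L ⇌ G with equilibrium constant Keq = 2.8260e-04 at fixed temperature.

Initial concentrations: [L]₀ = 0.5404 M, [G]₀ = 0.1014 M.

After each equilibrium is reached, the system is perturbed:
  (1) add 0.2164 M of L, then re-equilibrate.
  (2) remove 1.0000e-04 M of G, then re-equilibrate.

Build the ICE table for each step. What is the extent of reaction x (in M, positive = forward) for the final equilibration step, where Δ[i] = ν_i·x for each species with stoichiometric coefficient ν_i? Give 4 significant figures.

x = 9.9892e-05 M

Q₀ = 0.3472 vs Keq = 2.8260e-04 ⇒ Q>K, reverse
Step 1:
                   L          G
  Initial     0.5404     0.1014
  Change      0.2025    -0.1012
  Equil       0.7429 1.5596e-04
  solve Keq expr → x = -0.1012; check Q = 2.8260e-04
Then add 0.2164 M of L.
Step 2:
                   L          G
  Initial     0.9593 1.5596e-04
  Change  -2.0797e-04 1.0398e-04
  Equil       0.9591 2.5995e-04
  solve Keq expr → x = 1.0398e-04; check Q = 2.8260e-04
Then remove 1.0000e-04 M of G.
Step 3:
                   L          G
  Initial     0.9591 1.5995e-04
  Change  -1.9978e-04 9.9892e-05
  Equil       0.9589 2.5984e-04
  solve Keq expr → x = 9.9892e-05; check Q = 2.8260e-04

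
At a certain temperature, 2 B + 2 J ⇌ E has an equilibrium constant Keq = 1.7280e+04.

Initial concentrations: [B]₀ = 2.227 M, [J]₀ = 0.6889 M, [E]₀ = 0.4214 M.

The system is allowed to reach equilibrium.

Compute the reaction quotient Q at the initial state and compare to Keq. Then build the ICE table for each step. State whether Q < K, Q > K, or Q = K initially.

Q₀ = 0.179 vs Keq = 1.7280e+04 ⇒ Q<K, forward
Step 1:
                  B         J         E
  Initial     2.227    0.6889    0.4214
  Change    -0.6846   -0.6846    0.3423
  Equil       1.542   0.00431    0.7637
  solve Keq expr → x = 0.3423; check Q = 1.7280e+04

Q₀ = 0.179; Q < K (proceeds forward)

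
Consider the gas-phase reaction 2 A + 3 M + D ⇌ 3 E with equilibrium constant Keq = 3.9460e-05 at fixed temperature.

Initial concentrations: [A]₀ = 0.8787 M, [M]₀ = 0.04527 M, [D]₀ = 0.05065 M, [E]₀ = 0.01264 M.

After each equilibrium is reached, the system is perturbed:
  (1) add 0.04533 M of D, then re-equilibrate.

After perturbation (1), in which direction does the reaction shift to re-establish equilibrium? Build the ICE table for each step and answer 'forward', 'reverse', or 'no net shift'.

Q₀ = 0.5566 vs Keq = 3.9460e-05 ⇒ Q>K, reverse
Step 1:
                   A          M          D          E
  Initial     0.8787    0.04527    0.05065    0.01264
  Change    0.007972    0.01196   0.003986   -0.01196
  Equil       0.8867    0.05723    0.05464 6.8233e-04
  solve Keq expr → x = -0.003986; check Q = 3.9460e-05
Then add 0.04533 M of D.
Step 2:
                   A          M          D          E
  Initial     0.8867    0.05723    0.09997 6.8233e-04
  Change  -9.9889e-05 -1.4983e-04 -4.9944e-05 1.4983e-04
  Equil       0.8866    0.05708    0.09992 8.3216e-04
  solve Keq expr → x = 4.9944e-05; check Q = 3.9460e-05

Direction: forward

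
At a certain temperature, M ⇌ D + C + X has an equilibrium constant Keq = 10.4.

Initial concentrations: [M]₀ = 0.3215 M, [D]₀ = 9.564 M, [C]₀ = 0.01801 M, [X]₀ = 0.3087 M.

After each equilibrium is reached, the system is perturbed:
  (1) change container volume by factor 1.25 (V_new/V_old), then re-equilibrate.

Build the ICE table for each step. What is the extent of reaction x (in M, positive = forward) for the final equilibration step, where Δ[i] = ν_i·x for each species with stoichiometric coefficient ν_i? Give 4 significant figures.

x = 0.02174 M

Q₀ = 0.1654 vs Keq = 10.4 ⇒ Q<K, forward
Step 1:
                  M         D         C         X
  init       0.3215     9.564   0.01801    0.3087
  Δ         -0.2102    0.2102    0.2102    0.2102
  eq         0.1113     9.774    0.2282    0.5189
  solve Keq expr → x = 0.2102; check Q = 10.4
Then change container volume by factor 1.25 (V_new/V_old).
Step 2:
                  M         D         C         X
  init      0.08904     7.819    0.1826    0.4151
  Δ        -0.02174   0.02174   0.02174   0.02174
  eq         0.0673     7.841    0.2043    0.4369
  solve Keq expr → x = 0.02174; check Q = 10.4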